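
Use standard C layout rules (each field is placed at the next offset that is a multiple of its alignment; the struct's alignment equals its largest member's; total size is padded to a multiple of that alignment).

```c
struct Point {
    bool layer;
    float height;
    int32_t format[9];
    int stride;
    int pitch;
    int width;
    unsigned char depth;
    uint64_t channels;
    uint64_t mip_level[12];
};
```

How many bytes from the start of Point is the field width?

@0: layer [1B, align 1] → 1
+3 pad (align 4)
@4: height [4B, align 4] → 8
@8: format [36B, align 4] → 44
@44: stride [4B, align 4] → 48
@48: pitch [4B, align 4] → 52
@52: width [4B, align 4] → 56

52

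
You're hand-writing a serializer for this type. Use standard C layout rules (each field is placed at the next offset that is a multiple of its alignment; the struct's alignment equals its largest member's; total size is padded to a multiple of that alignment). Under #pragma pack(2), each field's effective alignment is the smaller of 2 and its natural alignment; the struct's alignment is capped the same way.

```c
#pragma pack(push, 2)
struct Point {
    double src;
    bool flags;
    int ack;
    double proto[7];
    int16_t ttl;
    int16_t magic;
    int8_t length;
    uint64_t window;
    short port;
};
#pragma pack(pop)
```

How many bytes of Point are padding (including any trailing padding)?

src at 0 (size 8, align 2) → ends 8
flags at 8 (size 1, align 1) → ends 9
pad 1 to align 2 for ack
ack at 10 (size 4, align 2) → ends 14
proto at 14 (size 56, align 2) → ends 70
ttl at 70 (size 2, align 2) → ends 72
magic at 72 (size 2, align 2) → ends 74
length at 74 (size 1, align 1) → ends 75
pad 1 to align 2 for window
window at 76 (size 8, align 2) → ends 84
port at 84 (size 2, align 2) → ends 86
total 86 bytes, alignment 2
data bytes 84, size 86 → padding 2

2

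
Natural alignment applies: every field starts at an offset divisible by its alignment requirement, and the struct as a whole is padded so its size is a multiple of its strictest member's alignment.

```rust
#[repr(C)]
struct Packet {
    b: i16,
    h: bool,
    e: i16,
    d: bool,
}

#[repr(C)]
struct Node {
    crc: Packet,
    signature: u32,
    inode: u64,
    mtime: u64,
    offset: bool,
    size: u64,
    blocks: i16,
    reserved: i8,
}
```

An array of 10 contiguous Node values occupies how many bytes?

560

Packet: 0..2  b  (2B, 2-aligned); 2..3  h  (1B, 1-aligned); 3..4  -- padding (1B); 4..6  e  (2B, 2-aligned); 6..7  d  (1B, 1-aligned); 7..8  -- tail padding (1B); sizeof = 8, alignof = 2
0..8  crc  (8B, 2-aligned)
8..12  signature  (4B, 4-aligned)
12..16  -- padding (4B)
16..24  inode  (8B, 8-aligned)
24..32  mtime  (8B, 8-aligned)
32..33  offset  (1B, 1-aligned)
33..40  -- padding (7B)
40..48  size  (8B, 8-aligned)
48..50  blocks  (2B, 2-aligned)
50..51  reserved  (1B, 1-aligned)
51..56  -- tail padding (5B)
sizeof = 56, alignof = 8
array of 10: 10 × 56 = 560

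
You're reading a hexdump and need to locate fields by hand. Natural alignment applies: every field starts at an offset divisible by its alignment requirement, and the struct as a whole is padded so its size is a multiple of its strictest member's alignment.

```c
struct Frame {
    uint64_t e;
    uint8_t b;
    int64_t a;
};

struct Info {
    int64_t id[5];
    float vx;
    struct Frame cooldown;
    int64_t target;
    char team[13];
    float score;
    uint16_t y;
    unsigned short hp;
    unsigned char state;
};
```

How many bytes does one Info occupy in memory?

Frame: @0: e [8B, align 8] → 8; @8: b [1B, align 1] → 9; +7 pad (align 8); @16: a [8B, align 8] → 24; size 24, align 8
@0: id [40B, align 8] → 40
@40: vx [4B, align 4] → 44
+4 pad (align 8)
@48: cooldown [24B, align 8] → 72
@72: target [8B, align 8] → 80
@80: team [13B, align 1] → 93
+3 pad (align 4)
@96: score [4B, align 4] → 100
@100: y [2B, align 2] → 102
@102: hp [2B, align 2] → 104
@104: state [1B, align 1] → 105
+7 tail pad (align 8)
size 112, align 8

112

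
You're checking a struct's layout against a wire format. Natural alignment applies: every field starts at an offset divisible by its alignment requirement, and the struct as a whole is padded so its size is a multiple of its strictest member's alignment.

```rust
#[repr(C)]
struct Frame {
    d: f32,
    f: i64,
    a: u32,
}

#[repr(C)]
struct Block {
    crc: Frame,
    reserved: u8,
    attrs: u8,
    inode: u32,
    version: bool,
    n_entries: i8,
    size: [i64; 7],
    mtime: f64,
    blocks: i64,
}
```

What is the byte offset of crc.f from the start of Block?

8

Frame: 0..4  d  (4B, 4-aligned); 4..8  -- padding (4B); 8..16  f  (8B, 8-aligned); 16..20  a  (4B, 4-aligned); 20..24  -- tail padding (4B); sizeof = 24, alignof = 8
0..24  crc  (24B, 8-aligned)
within Frame: f at 8
0 + 8 = 8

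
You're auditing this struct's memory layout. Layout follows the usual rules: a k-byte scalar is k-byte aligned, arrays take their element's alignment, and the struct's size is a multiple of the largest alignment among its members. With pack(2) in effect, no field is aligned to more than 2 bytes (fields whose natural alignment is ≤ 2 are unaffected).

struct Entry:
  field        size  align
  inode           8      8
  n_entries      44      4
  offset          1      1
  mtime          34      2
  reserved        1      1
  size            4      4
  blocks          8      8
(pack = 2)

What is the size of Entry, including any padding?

102 bytes

inode at 0 (size 8, align 2) → ends 8
n_entries at 8 (size 44, align 2) → ends 52
offset at 52 (size 1, align 1) → ends 53
pad 1 to align 2 for mtime
mtime at 54 (size 34, align 2) → ends 88
reserved at 88 (size 1, align 1) → ends 89
pad 1 to align 2 for size
size at 90 (size 4, align 2) → ends 94
blocks at 94 (size 8, align 2) → ends 102
total 102 bytes, alignment 2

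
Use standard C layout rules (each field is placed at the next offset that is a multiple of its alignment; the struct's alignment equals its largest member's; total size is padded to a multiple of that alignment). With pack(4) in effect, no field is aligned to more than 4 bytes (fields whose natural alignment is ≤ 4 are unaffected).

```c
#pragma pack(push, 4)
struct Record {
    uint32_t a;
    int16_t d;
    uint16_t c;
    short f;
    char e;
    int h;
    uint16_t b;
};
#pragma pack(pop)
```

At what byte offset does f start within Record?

8

0..4  a  (4B, 4-aligned)
4..6  d  (2B, 2-aligned)
6..8  c  (2B, 2-aligned)
8..10  f  (2B, 2-aligned)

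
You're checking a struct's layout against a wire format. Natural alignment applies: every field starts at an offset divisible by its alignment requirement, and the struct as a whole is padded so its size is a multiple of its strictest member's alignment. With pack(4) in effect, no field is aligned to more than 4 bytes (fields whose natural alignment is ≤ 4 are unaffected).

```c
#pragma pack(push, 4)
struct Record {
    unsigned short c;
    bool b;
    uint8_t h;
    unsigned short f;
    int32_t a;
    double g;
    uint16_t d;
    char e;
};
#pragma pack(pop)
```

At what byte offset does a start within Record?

8

@0: c [2B, align 2] → 2
@2: b [1B, align 1] → 3
@3: h [1B, align 1] → 4
@4: f [2B, align 2] → 6
+2 pad (align 4)
@8: a [4B, align 4] → 12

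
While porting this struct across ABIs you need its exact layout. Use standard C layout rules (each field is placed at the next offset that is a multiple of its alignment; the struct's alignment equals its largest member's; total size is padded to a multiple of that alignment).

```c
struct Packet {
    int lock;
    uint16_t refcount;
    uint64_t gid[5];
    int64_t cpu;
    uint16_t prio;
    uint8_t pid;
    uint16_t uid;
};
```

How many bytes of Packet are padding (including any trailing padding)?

0..4  lock  (4B, 4-aligned)
4..6  refcount  (2B, 2-aligned)
6..8  -- padding (2B)
8..48  gid  (40B, 8-aligned)
48..56  cpu  (8B, 8-aligned)
56..58  prio  (2B, 2-aligned)
58..59  pid  (1B, 1-aligned)
59..60  -- padding (1B)
60..62  uid  (2B, 2-aligned)
62..64  -- tail padding (2B)
sizeof = 64, alignof = 8
data bytes 59, size 64 → padding 5

5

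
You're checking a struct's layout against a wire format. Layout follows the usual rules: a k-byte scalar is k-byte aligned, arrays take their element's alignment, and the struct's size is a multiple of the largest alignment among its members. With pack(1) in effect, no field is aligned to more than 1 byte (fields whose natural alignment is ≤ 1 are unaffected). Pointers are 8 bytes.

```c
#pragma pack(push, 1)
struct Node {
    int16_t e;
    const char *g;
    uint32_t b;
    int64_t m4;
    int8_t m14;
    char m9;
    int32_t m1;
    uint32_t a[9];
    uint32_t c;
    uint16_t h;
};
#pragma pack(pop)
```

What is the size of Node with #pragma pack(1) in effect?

e at 0 (size 2, align 1) → ends 2
g at 2 (size 8, align 1) → ends 10
b at 10 (size 4, align 1) → ends 14
m4 at 14 (size 8, align 1) → ends 22
m14 at 22 (size 1, align 1) → ends 23
m9 at 23 (size 1, align 1) → ends 24
m1 at 24 (size 4, align 1) → ends 28
a at 28 (size 36, align 1) → ends 64
c at 64 (size 4, align 1) → ends 68
h at 68 (size 2, align 1) → ends 70
total 70 bytes, alignment 1

70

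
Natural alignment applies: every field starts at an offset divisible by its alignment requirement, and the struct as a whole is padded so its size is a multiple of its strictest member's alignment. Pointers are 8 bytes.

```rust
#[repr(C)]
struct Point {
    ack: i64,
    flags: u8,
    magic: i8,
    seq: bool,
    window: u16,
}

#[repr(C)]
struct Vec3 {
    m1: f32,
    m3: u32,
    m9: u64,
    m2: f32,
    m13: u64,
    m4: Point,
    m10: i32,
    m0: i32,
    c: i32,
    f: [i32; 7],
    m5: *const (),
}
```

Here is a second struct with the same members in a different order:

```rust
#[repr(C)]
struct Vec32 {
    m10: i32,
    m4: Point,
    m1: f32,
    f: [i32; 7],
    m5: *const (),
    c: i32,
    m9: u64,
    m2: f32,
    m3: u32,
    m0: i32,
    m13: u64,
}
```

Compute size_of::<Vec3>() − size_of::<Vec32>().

-8

Point: @0: ack [8B, align 8] → 8; @8: flags [1B, align 1] → 9; @9: magic [1B, align 1] → 10; @10: seq [1B, align 1] → 11; +1 pad (align 2); @12: window [2B, align 2] → 14; +2 tail pad (align 8); size 16, align 8
@0: m1 [4B, align 4] → 4
@4: m3 [4B, align 4] → 8
@8: m9 [8B, align 8] → 16
@16: m2 [4B, align 4] → 20
+4 pad (align 8)
@24: m13 [8B, align 8] → 32
@32: m4 [16B, align 8] → 48
@48: m10 [4B, align 4] → 52
@52: m0 [4B, align 4] → 56
@56: c [4B, align 4] → 60
@60: f [28B, align 4] → 88
@88: m5 [8B, align 8] → 96
size 96, align 8
— Vec32 —
@0: m10 [4B, align 4] → 4
+4 pad (align 8)
@8: m4 [16B, align 8] → 24
@24: m1 [4B, align 4] → 28
@28: f [28B, align 4] → 56
@56: m5 [8B, align 8] → 64
@64: c [4B, align 4] → 68
+4 pad (align 8)
@72: m9 [8B, align 8] → 80
@80: m2 [4B, align 4] → 84
@84: m3 [4B, align 4] → 88
@88: m0 [4B, align 4] → 92
+4 pad (align 8)
@96: m13 [8B, align 8] → 104
size 104, align 8
96 − 104 = -8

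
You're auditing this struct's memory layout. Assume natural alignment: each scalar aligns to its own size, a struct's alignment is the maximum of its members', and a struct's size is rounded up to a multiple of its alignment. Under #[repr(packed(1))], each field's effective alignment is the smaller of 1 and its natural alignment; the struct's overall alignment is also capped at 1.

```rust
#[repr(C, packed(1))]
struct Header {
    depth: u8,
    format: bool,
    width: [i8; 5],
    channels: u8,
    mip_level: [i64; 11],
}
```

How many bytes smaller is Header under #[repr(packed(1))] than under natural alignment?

0

natural layout:
  depth at 0 (size 1, align 1) → ends 1
  format at 1 (size 1, align 1) → ends 2
  width at 2 (size 5, align 1) → ends 7
  channels at 7 (size 1, align 1) → ends 8
  mip_level at 8 (size 88, align 8) → ends 96
  total 96 bytes, alignment 8
packed(1) layout:
  depth at 0 (size 1, align 1) → ends 1
  format at 1 (size 1, align 1) → ends 2
  width at 2 (size 5, align 1) → ends 7
  channels at 7 (size 1, align 1) → ends 8
  mip_level at 8 (size 88, align 1) → ends 96
  total 96 bytes, alignment 1
96 − 96 = 0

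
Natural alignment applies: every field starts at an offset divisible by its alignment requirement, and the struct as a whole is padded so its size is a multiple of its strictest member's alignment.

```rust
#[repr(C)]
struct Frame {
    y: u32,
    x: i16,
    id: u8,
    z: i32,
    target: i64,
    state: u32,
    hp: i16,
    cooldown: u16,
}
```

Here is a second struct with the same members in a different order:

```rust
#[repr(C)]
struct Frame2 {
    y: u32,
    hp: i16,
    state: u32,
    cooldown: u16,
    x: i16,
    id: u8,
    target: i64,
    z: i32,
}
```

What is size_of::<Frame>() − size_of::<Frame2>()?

-8

@0: y [4B, align 4] → 4
@4: x [2B, align 2] → 6
@6: id [1B, align 1] → 7
+1 pad (align 4)
@8: z [4B, align 4] → 12
+4 pad (align 8)
@16: target [8B, align 8] → 24
@24: state [4B, align 4] → 28
@28: hp [2B, align 2] → 30
@30: cooldown [2B, align 2] → 32
size 32, align 8
— Frame2 —
@0: y [4B, align 4] → 4
@4: hp [2B, align 2] → 6
+2 pad (align 4)
@8: state [4B, align 4] → 12
@12: cooldown [2B, align 2] → 14
@14: x [2B, align 2] → 16
@16: id [1B, align 1] → 17
+7 pad (align 8)
@24: target [8B, align 8] → 32
@32: z [4B, align 4] → 36
+4 tail pad (align 8)
size 40, align 8
32 − 40 = -8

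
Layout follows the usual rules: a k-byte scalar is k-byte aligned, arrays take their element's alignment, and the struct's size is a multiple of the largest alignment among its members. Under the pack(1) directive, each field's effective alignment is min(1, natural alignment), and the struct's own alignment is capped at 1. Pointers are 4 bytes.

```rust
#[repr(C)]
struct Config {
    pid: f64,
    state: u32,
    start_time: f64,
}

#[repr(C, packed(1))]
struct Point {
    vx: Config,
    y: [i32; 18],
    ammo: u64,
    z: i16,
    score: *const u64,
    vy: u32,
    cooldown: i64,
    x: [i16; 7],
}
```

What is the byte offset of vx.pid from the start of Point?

Config: 0..8  pid  (8B, 8-aligned); 8..12  state  (4B, 4-aligned); 12..16  -- padding (4B); 16..24  start_time  (8B, 8-aligned); sizeof = 24, alignof = 8
0..24  vx  (24B, 1-aligned)
within Config: pid at 0
0 + 0 = 0

0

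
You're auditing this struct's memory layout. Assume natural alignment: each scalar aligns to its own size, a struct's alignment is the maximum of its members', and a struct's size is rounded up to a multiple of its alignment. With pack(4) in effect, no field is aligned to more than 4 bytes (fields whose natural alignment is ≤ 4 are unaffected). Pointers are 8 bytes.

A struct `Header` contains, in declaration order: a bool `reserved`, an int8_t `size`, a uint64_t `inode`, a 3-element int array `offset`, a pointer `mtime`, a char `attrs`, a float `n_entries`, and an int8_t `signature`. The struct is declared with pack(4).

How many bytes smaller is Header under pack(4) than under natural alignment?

natural layout:
  0..1  reserved  (1B, 1-aligned)
  1..2  size  (1B, 1-aligned)
  2..8  -- padding (6B)
  8..16  inode  (8B, 8-aligned)
  16..28  offset  (12B, 4-aligned)
  28..32  -- padding (4B)
  32..40  mtime  (8B, 8-aligned)
  40..41  attrs  (1B, 1-aligned)
  41..44  -- padding (3B)
  44..48  n_entries  (4B, 4-aligned)
  48..49  signature  (1B, 1-aligned)
  49..56  -- tail padding (7B)
  sizeof = 56, alignof = 8
packed(4) layout:
  0..1  reserved  (1B, 1-aligned)
  1..2  size  (1B, 1-aligned)
  2..4  -- padding (2B)
  4..12  inode  (8B, 4-aligned)
  12..24  offset  (12B, 4-aligned)
  24..32  mtime  (8B, 4-aligned)
  32..33  attrs  (1B, 1-aligned)
  33..36  -- padding (3B)
  36..40  n_entries  (4B, 4-aligned)
  40..41  signature  (1B, 1-aligned)
  41..44  -- tail padding (3B)
  sizeof = 44, alignof = 4
56 − 44 = 12

12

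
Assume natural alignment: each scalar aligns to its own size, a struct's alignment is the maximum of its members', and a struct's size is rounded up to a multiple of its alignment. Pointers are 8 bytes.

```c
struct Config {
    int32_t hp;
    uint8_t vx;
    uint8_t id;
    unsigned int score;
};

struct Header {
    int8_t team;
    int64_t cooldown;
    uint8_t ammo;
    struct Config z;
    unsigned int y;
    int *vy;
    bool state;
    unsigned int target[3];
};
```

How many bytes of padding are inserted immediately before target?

3

Config: 0..4  hp  (4B, 4-aligned); 4..5  vx  (1B, 1-aligned); 5..6  id  (1B, 1-aligned); 6..8  -- padding (2B); 8..12  score  (4B, 4-aligned); sizeof = 12, alignof = 4
0..1  team  (1B, 1-aligned)
1..8  -- padding (7B)
8..16  cooldown  (8B, 8-aligned)
16..17  ammo  (1B, 1-aligned)
17..20  -- padding (3B)
20..32  z  (12B, 4-aligned)
32..36  y  (4B, 4-aligned)
36..40  -- padding (4B)
40..48  vy  (8B, 8-aligned)
48..49  state  (1B, 1-aligned)
49..52  -- padding (3B)
52..64  target  (12B, 4-aligned)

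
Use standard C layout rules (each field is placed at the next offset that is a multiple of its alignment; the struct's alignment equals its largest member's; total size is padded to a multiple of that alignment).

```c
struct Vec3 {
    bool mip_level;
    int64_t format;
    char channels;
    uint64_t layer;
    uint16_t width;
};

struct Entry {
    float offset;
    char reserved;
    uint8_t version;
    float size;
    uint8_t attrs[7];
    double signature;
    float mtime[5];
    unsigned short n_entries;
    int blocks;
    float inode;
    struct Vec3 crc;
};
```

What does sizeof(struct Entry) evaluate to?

Vec3: mip_level at 0 (size 1, align 1) → ends 1; pad 7 to align 8 for format; format at 8 (size 8, align 8) → ends 16; channels at 16 (size 1, align 1) → ends 17; pad 7 to align 8 for layer; layer at 24 (size 8, align 8) → ends 32; width at 32 (size 2, align 2) → ends 34; tail pad 6 to reach multiple of 8; total 40 bytes, alignment 8
offset at 0 (size 4, align 4) → ends 4
reserved at 4 (size 1, align 1) → ends 5
version at 5 (size 1, align 1) → ends 6
pad 2 to align 4 for size
size at 8 (size 4, align 4) → ends 12
attrs at 12 (size 7, align 1) → ends 19
pad 5 to align 8 for signature
signature at 24 (size 8, align 8) → ends 32
mtime at 32 (size 20, align 4) → ends 52
n_entries at 52 (size 2, align 2) → ends 54
pad 2 to align 4 for blocks
blocks at 56 (size 4, align 4) → ends 60
inode at 60 (size 4, align 4) → ends 64
crc at 64 (size 40, align 8) → ends 104
total 104 bytes, alignment 8

104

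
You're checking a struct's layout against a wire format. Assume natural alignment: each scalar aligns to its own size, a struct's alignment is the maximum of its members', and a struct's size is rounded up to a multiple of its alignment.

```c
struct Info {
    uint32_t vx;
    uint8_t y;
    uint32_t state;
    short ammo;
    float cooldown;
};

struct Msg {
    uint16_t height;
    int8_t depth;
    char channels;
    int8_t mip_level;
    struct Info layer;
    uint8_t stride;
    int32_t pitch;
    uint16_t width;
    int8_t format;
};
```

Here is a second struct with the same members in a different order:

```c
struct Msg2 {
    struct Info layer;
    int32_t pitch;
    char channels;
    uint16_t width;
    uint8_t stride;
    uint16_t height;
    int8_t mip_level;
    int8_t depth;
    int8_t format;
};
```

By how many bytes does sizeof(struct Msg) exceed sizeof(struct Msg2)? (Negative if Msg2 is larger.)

Info: vx at 0 (size 4, align 4) → ends 4; y at 4 (size 1, align 1) → ends 5; pad 3 to align 4 for state; state at 8 (size 4, align 4) → ends 12; ammo at 12 (size 2, align 2) → ends 14; pad 2 to align 4 for cooldown; cooldown at 16 (size 4, align 4) → ends 20; total 20 bytes, alignment 4
height at 0 (size 2, align 2) → ends 2
depth at 2 (size 1, align 1) → ends 3
channels at 3 (size 1, align 1) → ends 4
mip_level at 4 (size 1, align 1) → ends 5
pad 3 to align 4 for layer
layer at 8 (size 20, align 4) → ends 28
stride at 28 (size 1, align 1) → ends 29
pad 3 to align 4 for pitch
pitch at 32 (size 4, align 4) → ends 36
width at 36 (size 2, align 2) → ends 38
format at 38 (size 1, align 1) → ends 39
tail pad 1 to reach multiple of 4
total 40 bytes, alignment 4
— Msg2 —
layer at 0 (size 20, align 4) → ends 20
pitch at 20 (size 4, align 4) → ends 24
channels at 24 (size 1, align 1) → ends 25
pad 1 to align 2 for width
width at 26 (size 2, align 2) → ends 28
stride at 28 (size 1, align 1) → ends 29
pad 1 to align 2 for height
height at 30 (size 2, align 2) → ends 32
mip_level at 32 (size 1, align 1) → ends 33
depth at 33 (size 1, align 1) → ends 34
format at 34 (size 1, align 1) → ends 35
tail pad 1 to reach multiple of 4
total 36 bytes, alignment 4
40 − 36 = 4

4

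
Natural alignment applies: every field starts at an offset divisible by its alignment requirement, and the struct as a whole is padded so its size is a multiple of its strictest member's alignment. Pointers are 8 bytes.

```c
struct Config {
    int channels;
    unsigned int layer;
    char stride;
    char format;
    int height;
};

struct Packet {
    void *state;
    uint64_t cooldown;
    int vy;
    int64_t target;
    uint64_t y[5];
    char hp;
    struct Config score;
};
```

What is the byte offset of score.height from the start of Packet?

88

Config: 0..4  channels  (4B, 4-aligned); 4..8  layer  (4B, 4-aligned); 8..9  stride  (1B, 1-aligned); 9..10  format  (1B, 1-aligned); 10..12  -- padding (2B); 12..16  height  (4B, 4-aligned); sizeof = 16, alignof = 4
0..8  state  (8B, 8-aligned)
8..16  cooldown  (8B, 8-aligned)
16..20  vy  (4B, 4-aligned)
20..24  -- padding (4B)
24..32  target  (8B, 8-aligned)
32..72  y  (40B, 8-aligned)
72..73  hp  (1B, 1-aligned)
73..76  -- padding (3B)
76..92  score  (16B, 4-aligned)
within Config: height at 12
76 + 12 = 88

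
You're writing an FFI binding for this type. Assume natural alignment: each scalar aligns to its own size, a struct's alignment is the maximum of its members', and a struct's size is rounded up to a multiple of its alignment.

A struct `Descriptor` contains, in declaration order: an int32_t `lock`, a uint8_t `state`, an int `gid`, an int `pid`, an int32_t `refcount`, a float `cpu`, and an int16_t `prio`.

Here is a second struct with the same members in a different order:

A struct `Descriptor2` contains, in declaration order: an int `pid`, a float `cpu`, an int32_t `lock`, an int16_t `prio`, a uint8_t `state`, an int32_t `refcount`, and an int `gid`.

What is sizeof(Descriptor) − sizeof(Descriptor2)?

4

@0: lock [4B, align 4] → 4
@4: state [1B, align 1] → 5
+3 pad (align 4)
@8: gid [4B, align 4] → 12
@12: pid [4B, align 4] → 16
@16: refcount [4B, align 4] → 20
@20: cpu [4B, align 4] → 24
@24: prio [2B, align 2] → 26
+2 tail pad (align 4)
size 28, align 4
— Descriptor2 —
@0: pid [4B, align 4] → 4
@4: cpu [4B, align 4] → 8
@8: lock [4B, align 4] → 12
@12: prio [2B, align 2] → 14
@14: state [1B, align 1] → 15
+1 pad (align 4)
@16: refcount [4B, align 4] → 20
@20: gid [4B, align 4] → 24
size 24, align 4
28 − 24 = 4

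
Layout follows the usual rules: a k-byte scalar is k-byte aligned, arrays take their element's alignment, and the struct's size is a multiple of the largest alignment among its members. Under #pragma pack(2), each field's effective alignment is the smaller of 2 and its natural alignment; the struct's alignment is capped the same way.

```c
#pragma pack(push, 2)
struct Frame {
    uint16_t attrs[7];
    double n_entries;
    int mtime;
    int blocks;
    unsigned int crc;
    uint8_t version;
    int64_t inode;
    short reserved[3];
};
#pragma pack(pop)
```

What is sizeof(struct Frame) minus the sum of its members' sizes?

1

attrs at 0 (size 14, align 2) → ends 14
n_entries at 14 (size 8, align 2) → ends 22
mtime at 22 (size 4, align 2) → ends 26
blocks at 26 (size 4, align 2) → ends 30
crc at 30 (size 4, align 2) → ends 34
version at 34 (size 1, align 1) → ends 35
pad 1 to align 2 for inode
inode at 36 (size 8, align 2) → ends 44
reserved at 44 (size 6, align 2) → ends 50
total 50 bytes, alignment 2
data bytes 49, size 50 → padding 1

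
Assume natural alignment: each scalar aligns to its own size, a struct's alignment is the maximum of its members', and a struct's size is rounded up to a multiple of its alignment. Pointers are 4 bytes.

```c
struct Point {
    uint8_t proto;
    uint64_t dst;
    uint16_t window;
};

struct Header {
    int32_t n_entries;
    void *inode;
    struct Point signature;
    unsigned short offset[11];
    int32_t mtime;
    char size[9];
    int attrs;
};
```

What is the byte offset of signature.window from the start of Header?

24

Point: proto at 0 (size 1, align 1) → ends 1; pad 7 to align 8 for dst; dst at 8 (size 8, align 8) → ends 16; window at 16 (size 2, align 2) → ends 18; tail pad 6 to reach multiple of 8; total 24 bytes, alignment 8
n_entries at 0 (size 4, align 4) → ends 4
inode at 4 (size 4, align 4) → ends 8
signature at 8 (size 24, align 8) → ends 32
within Point: window at 16
8 + 16 = 24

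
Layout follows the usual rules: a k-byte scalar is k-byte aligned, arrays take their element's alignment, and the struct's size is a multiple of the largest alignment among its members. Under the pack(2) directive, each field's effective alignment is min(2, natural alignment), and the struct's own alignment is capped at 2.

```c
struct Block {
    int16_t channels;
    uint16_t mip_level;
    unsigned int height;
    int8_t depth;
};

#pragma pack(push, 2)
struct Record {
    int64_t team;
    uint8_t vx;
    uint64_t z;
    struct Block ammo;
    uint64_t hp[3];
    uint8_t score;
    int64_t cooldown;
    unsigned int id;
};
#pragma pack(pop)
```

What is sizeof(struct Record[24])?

1632

Block: channels at 0 (size 2, align 2) → ends 2; mip_level at 2 (size 2, align 2) → ends 4; height at 4 (size 4, align 4) → ends 8; depth at 8 (size 1, align 1) → ends 9; tail pad 3 to reach multiple of 4; total 12 bytes, alignment 4
team at 0 (size 8, align 2) → ends 8
vx at 8 (size 1, align 1) → ends 9
pad 1 to align 2 for z
z at 10 (size 8, align 2) → ends 18
ammo at 18 (size 12, align 2) → ends 30
hp at 30 (size 24, align 2) → ends 54
score at 54 (size 1, align 1) → ends 55
pad 1 to align 2 for cooldown
cooldown at 56 (size 8, align 2) → ends 64
id at 64 (size 4, align 2) → ends 68
total 68 bytes, alignment 2
array of 24: 24 × 68 = 1632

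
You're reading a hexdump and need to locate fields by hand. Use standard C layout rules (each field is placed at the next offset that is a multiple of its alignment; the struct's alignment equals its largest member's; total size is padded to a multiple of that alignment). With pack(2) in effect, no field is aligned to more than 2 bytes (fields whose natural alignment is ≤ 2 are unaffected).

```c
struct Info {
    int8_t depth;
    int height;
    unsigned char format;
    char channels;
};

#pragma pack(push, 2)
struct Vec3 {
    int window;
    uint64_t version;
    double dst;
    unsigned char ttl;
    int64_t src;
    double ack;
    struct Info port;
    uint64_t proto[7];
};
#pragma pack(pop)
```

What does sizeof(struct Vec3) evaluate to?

Info: depth at 0 (size 1, align 1) → ends 1; pad 3 to align 4 for height; height at 4 (size 4, align 4) → ends 8; format at 8 (size 1, align 1) → ends 9; channels at 9 (size 1, align 1) → ends 10; tail pad 2 to reach multiple of 4; total 12 bytes, alignment 4
window at 0 (size 4, align 2) → ends 4
version at 4 (size 8, align 2) → ends 12
dst at 12 (size 8, align 2) → ends 20
ttl at 20 (size 1, align 1) → ends 21
pad 1 to align 2 for src
src at 22 (size 8, align 2) → ends 30
ack at 30 (size 8, align 2) → ends 38
port at 38 (size 12, align 2) → ends 50
proto at 50 (size 56, align 2) → ends 106
total 106 bytes, alignment 2

106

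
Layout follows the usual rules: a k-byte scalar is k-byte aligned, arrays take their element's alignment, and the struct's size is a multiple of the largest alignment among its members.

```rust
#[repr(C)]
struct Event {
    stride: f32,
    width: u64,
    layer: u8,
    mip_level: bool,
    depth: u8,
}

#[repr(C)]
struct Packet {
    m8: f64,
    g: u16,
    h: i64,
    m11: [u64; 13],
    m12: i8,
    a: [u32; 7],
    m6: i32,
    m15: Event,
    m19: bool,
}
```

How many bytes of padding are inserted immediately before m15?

Event: stride at 0 (size 4, align 4) → ends 4; pad 4 to align 8 for width; width at 8 (size 8, align 8) → ends 16; layer at 16 (size 1, align 1) → ends 17; mip_level at 17 (size 1, align 1) → ends 18; depth at 18 (size 1, align 1) → ends 19; tail pad 5 to reach multiple of 8; total 24 bytes, alignment 8
m8 at 0 (size 8, align 8) → ends 8
g at 8 (size 2, align 2) → ends 10
pad 6 to align 8 for h
h at 16 (size 8, align 8) → ends 24
m11 at 24 (size 104, align 8) → ends 128
m12 at 128 (size 1, align 1) → ends 129
pad 3 to align 4 for a
a at 132 (size 28, align 4) → ends 160
m6 at 160 (size 4, align 4) → ends 164
pad 4 to align 8 for m15
m15 at 168 (size 24, align 8) → ends 192

4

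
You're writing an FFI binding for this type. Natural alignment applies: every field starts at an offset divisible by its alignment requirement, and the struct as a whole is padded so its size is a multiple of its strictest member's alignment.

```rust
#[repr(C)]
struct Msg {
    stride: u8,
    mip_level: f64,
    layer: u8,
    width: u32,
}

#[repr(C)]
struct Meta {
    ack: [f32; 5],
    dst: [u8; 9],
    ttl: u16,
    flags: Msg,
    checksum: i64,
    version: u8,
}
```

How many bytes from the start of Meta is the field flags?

Msg: 0..1  stride  (1B, 1-aligned); 1..8  -- padding (7B); 8..16  mip_level  (8B, 8-aligned); 16..17  layer  (1B, 1-aligned); 17..20  -- padding (3B); 20..24  width  (4B, 4-aligned); sizeof = 24, alignof = 8
0..20  ack  (20B, 4-aligned)
20..29  dst  (9B, 1-aligned)
29..30  -- padding (1B)
30..32  ttl  (2B, 2-aligned)
32..56  flags  (24B, 8-aligned)

32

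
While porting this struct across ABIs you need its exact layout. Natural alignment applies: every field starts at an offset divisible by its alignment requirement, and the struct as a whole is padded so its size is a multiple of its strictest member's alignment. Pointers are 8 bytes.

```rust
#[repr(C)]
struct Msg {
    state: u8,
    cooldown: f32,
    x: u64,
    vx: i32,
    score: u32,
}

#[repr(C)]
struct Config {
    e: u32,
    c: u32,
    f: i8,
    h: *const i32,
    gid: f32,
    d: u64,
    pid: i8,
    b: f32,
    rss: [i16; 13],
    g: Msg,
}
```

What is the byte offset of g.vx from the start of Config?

Msg: @0: state [1B, align 1] → 1; +3 pad (align 4); @4: cooldown [4B, align 4] → 8; @8: x [8B, align 8] → 16; @16: vx [4B, align 4] → 20; @20: score [4B, align 4] → 24; size 24, align 8
@0: e [4B, align 4] → 4
@4: c [4B, align 4] → 8
@8: f [1B, align 1] → 9
+7 pad (align 8)
@16: h [8B, align 8] → 24
@24: gid [4B, align 4] → 28
+4 pad (align 8)
@32: d [8B, align 8] → 40
@40: pid [1B, align 1] → 41
+3 pad (align 4)
@44: b [4B, align 4] → 48
@48: rss [26B, align 2] → 74
+6 pad (align 8)
@80: g [24B, align 8] → 104
within Msg: vx at 16
80 + 16 = 96

96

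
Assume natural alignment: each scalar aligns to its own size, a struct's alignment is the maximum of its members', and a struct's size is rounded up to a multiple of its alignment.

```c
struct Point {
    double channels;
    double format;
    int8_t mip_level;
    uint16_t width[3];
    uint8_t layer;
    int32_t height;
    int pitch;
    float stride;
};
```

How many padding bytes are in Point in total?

4

channels at 0 (size 8, align 8) → ends 8
format at 8 (size 8, align 8) → ends 16
mip_level at 16 (size 1, align 1) → ends 17
pad 1 to align 2 for width
width at 18 (size 6, align 2) → ends 24
layer at 24 (size 1, align 1) → ends 25
pad 3 to align 4 for height
height at 28 (size 4, align 4) → ends 32
pitch at 32 (size 4, align 4) → ends 36
stride at 36 (size 4, align 4) → ends 40
total 40 bytes, alignment 8
data bytes 36, size 40 → padding 4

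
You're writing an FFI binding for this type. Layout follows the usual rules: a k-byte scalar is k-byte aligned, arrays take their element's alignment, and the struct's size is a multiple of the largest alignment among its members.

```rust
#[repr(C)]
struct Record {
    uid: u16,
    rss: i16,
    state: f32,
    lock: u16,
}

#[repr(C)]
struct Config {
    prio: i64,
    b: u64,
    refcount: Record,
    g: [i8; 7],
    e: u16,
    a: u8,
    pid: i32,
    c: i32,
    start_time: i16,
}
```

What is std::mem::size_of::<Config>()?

Record: @0: uid [2B, align 2] → 2; @2: rss [2B, align 2] → 4; @4: state [4B, align 4] → 8; @8: lock [2B, align 2] → 10; +2 tail pad (align 4); size 12, align 4
@0: prio [8B, align 8] → 8
@8: b [8B, align 8] → 16
@16: refcount [12B, align 4] → 28
@28: g [7B, align 1] → 35
+1 pad (align 2)
@36: e [2B, align 2] → 38
@38: a [1B, align 1] → 39
+1 pad (align 4)
@40: pid [4B, align 4] → 44
@44: c [4B, align 4] → 48
@48: start_time [2B, align 2] → 50
+6 tail pad (align 8)
size 56, align 8

56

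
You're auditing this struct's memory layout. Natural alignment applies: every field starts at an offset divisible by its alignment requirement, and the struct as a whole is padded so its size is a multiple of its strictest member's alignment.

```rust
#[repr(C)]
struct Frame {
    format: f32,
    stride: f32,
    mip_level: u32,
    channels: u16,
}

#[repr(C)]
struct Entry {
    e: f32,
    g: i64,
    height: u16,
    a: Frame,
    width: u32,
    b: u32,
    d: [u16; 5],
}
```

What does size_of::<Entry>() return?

Frame: 0..4  format  (4B, 4-aligned); 4..8  stride  (4B, 4-aligned); 8..12  mip_level  (4B, 4-aligned); 12..14  channels  (2B, 2-aligned); 14..16  -- tail padding (2B); sizeof = 16, alignof = 4
0..4  e  (4B, 4-aligned)
4..8  -- padding (4B)
8..16  g  (8B, 8-aligned)
16..18  height  (2B, 2-aligned)
18..20  -- padding (2B)
20..36  a  (16B, 4-aligned)
36..40  width  (4B, 4-aligned)
40..44  b  (4B, 4-aligned)
44..54  d  (10B, 2-aligned)
54..56  -- tail padding (2B)
sizeof = 56, alignof = 8

56 bytes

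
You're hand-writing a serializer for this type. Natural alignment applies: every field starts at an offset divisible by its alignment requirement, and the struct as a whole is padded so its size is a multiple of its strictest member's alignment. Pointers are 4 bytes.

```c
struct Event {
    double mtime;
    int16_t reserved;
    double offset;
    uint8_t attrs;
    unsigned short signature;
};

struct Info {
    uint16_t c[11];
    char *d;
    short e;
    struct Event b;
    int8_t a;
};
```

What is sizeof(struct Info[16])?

1152

Event: @0: mtime [8B, align 8] → 8; @8: reserved [2B, align 2] → 10; +6 pad (align 8); @16: offset [8B, align 8] → 24; @24: attrs [1B, align 1] → 25; +1 pad (align 2); @26: signature [2B, align 2] → 28; +4 tail pad (align 8); size 32, align 8
@0: c [22B, align 2] → 22
+2 pad (align 4)
@24: d [4B, align 4] → 28
@28: e [2B, align 2] → 30
+2 pad (align 8)
@32: b [32B, align 8] → 64
@64: a [1B, align 1] → 65
+7 tail pad (align 8)
size 72, align 8
array of 16: 16 × 72 = 1152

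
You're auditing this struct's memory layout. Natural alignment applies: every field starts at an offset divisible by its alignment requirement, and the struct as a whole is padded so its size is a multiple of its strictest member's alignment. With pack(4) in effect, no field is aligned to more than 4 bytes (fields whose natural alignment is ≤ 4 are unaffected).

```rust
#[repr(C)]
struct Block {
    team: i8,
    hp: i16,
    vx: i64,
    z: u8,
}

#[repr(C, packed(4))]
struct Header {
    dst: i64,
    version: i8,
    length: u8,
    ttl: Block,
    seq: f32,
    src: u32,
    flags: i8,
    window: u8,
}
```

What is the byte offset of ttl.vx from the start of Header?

Block: @0: team [1B, align 1] → 1; +1 pad (align 2); @2: hp [2B, align 2] → 4; +4 pad (align 8); @8: vx [8B, align 8] → 16; @16: z [1B, align 1] → 17; +7 tail pad (align 8); size 24, align 8
@0: dst [8B, align 4] → 8
@8: version [1B, align 1] → 9
@9: length [1B, align 1] → 10
+2 pad (align 4)
@12: ttl [24B, align 4] → 36
within Block: vx at 8
12 + 8 = 20

20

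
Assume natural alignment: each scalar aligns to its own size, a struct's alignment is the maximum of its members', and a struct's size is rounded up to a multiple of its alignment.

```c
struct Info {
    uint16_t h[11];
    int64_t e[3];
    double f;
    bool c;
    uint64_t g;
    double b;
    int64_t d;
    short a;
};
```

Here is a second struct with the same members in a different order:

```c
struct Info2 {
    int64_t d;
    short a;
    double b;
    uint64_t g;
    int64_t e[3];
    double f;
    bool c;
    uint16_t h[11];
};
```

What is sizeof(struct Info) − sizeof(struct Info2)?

8

h at 0 (size 22, align 2) → ends 22
pad 2 to align 8 for e
e at 24 (size 24, align 8) → ends 48
f at 48 (size 8, align 8) → ends 56
c at 56 (size 1, align 1) → ends 57
pad 7 to align 8 for g
g at 64 (size 8, align 8) → ends 72
b at 72 (size 8, align 8) → ends 80
d at 80 (size 8, align 8) → ends 88
a at 88 (size 2, align 2) → ends 90
tail pad 6 to reach multiple of 8
total 96 bytes, alignment 8
— Info2 —
d at 0 (size 8, align 8) → ends 8
a at 8 (size 2, align 2) → ends 10
pad 6 to align 8 for b
b at 16 (size 8, align 8) → ends 24
g at 24 (size 8, align 8) → ends 32
e at 32 (size 24, align 8) → ends 56
f at 56 (size 8, align 8) → ends 64
c at 64 (size 1, align 1) → ends 65
pad 1 to align 2 for h
h at 66 (size 22, align 2) → ends 88
total 88 bytes, alignment 8
96 − 88 = 8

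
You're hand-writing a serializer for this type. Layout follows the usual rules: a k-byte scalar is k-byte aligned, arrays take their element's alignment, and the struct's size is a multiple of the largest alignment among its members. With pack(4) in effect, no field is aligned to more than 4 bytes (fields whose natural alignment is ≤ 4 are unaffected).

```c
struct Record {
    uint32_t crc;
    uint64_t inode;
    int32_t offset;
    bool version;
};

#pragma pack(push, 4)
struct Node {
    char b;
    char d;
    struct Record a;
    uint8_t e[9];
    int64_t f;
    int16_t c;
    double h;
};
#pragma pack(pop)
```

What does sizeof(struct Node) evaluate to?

60 bytes

Record: crc at 0 (size 4, align 4) → ends 4; pad 4 to align 8 for inode; inode at 8 (size 8, align 8) → ends 16; offset at 16 (size 4, align 4) → ends 20; version at 20 (size 1, align 1) → ends 21; tail pad 3 to reach multiple of 8; total 24 bytes, alignment 8
b at 0 (size 1, align 1) → ends 1
d at 1 (size 1, align 1) → ends 2
pad 2 to align 4 for a
a at 4 (size 24, align 4) → ends 28
e at 28 (size 9, align 1) → ends 37
pad 3 to align 4 for f
f at 40 (size 8, align 4) → ends 48
c at 48 (size 2, align 2) → ends 50
pad 2 to align 4 for h
h at 52 (size 8, align 4) → ends 60
total 60 bytes, alignment 4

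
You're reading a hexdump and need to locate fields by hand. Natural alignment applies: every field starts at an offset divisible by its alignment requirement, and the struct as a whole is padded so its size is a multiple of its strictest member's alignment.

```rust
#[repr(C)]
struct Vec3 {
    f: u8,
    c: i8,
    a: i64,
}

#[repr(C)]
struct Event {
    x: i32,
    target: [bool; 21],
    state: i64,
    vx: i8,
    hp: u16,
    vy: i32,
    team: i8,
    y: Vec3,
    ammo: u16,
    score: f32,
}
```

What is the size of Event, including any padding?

Vec3: f at 0 (size 1, align 1) → ends 1; c at 1 (size 1, align 1) → ends 2; pad 6 to align 8 for a; a at 8 (size 8, align 8) → ends 16; total 16 bytes, alignment 8
x at 0 (size 4, align 4) → ends 4
target at 4 (size 21, align 1) → ends 25
pad 7 to align 8 for state
state at 32 (size 8, align 8) → ends 40
vx at 40 (size 1, align 1) → ends 41
pad 1 to align 2 for hp
hp at 42 (size 2, align 2) → ends 44
vy at 44 (size 4, align 4) → ends 48
team at 48 (size 1, align 1) → ends 49
pad 7 to align 8 for y
y at 56 (size 16, align 8) → ends 72
ammo at 72 (size 2, align 2) → ends 74
pad 2 to align 4 for score
score at 76 (size 4, align 4) → ends 80
total 80 bytes, alignment 8

80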